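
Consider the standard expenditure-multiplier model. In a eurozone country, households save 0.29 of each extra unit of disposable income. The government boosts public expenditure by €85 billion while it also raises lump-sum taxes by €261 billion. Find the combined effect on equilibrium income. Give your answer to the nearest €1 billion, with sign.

MPC = 1 − MPS = 1 − 0.29 = 0.71.
Expenditure multiplier = 1/(1 − MPC) = 1/(1 − 0.71) = 1/0.29 ≈ 3.448.
ΔG contributes k·ΔG = (+€85 billion) / 0.29 ≈ +€293.1 billion.
ΔT of +€261 billion changes first-round spending by −c·ΔT = −€185.31 billion, contributing k·(−c·ΔT) = (−€185.31 billion) / 0.29 = −€639 billion.
Net ΔY = k(ΔG − c·ΔT) = (−€100.31 billion) / 0.29 ≈ −€346 billion.

−€346 billion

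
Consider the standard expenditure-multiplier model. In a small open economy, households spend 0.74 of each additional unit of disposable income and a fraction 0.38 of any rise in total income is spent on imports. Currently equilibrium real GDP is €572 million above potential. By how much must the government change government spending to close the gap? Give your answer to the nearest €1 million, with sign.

−€366 million

Spending multiplier = 1/(1 − c + m) = 1/(1 − 0.74 + 0.38) = 1/0.64 ≈ 1.563.
Need ΔY = −€572 million, so ΔG = ΔY/k = (−€572 million) × 0.64 ≈ −€366 million.
The government should cut government spending by €366 million.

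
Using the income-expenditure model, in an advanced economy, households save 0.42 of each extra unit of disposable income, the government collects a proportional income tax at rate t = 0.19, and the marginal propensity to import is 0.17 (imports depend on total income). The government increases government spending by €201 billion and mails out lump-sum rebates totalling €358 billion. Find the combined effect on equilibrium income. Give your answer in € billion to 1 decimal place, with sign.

+€583.6 billion

MPC = 1 − MPS = 1 − 0.42 = 0.58.
Expenditure multiplier = 1/(1 − c(1−t) + m) = 1/(1 − 0.58×0.81 + 0.17) = 1/0.7002 ≈ 1.428.
ΔG contributes k·ΔG = (+€201 billion) / 0.7002 ≈ +€287.1 billion.
ΔT of −€358 billion changes first-round spending by −c·ΔT = +€207.64 billion, contributing k·(−c·ΔT) = (+€207.64 billion) / 0.7002 ≈ +€296.5 billion.
Net ΔY = k(ΔG − c·ΔT) = (+€408.64 billion) / 0.7002 ≈ +€583.6 billion.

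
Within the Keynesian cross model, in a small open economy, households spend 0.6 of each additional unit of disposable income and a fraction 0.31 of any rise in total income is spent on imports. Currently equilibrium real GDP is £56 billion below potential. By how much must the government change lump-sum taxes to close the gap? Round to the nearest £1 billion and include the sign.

Spending multiplier = 1/(1 − c + m) = 1/(1 − 0.6 + 0.31) = 1/0.71 ≈ 1.408.
Tax multiplier = −c·k = −0.6/0.71 ≈ −0.845. Need ΔY = +£56 billion, so ΔT = ΔY/(−c·k) = −(+£56 billion) × 0.71 / 0.6 ≈ −£66 billion.
The government should cut lump-sum taxes by £66 billion.

−£66 billion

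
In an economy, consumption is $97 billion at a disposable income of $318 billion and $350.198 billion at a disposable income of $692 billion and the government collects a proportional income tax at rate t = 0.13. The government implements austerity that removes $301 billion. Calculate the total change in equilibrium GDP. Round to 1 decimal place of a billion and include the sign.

−$732.3 billion

MPC = ΔC/ΔYd = (350.198 − 97)/(692 − 318) = 253.198/374 = 0.677.
Government-spending multiplier = 1/(1 − c(1−t)) = 1/(1 − 0.677×0.87) = 1/0.41101 ≈ 2.433.
ΔY = k × ΔG = (−$301 billion) / 0.41101 ≈ −$732.3 billion.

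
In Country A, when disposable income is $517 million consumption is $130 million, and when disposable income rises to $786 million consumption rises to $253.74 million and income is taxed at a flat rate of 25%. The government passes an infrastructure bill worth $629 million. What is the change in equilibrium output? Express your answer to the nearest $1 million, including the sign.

+$960 million

MPC = ΔC/ΔYd = (253.74 − 130)/(786 − 517) = 123.74/269 = 0.46.
Expenditure multiplier = 1/(1 − c(1−t)) = 1/(1 − 0.46×0.75) = 1/0.655 ≈ 1.527.
ΔY = k × ΔG = (+$629 million) / 0.655 ≈ +$960 million.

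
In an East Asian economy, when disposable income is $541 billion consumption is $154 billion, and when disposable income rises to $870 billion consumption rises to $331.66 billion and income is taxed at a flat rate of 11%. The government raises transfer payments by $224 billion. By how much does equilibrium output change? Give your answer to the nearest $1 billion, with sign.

+$233 billion

MPC = ΔC/ΔYd = (331.66 − 154)/(870 − 541) = 177.66/329 = 0.54.
The transfer change shifts disposable income by +$224 billion, so first-round consumption changes by c·ΔTR = 0.54 × (+$224 billion) = +$120.96 billion.
Expenditure multiplier = 1/(1 − c(1−t)) = 1/(1 − 0.54×0.89) = 1/0.5194 ≈ 1.925.
The transfer multiplier is c × k ≈ 1.04, so ΔY = k × (c·ΔTR) = (+$120.96 billion) / 0.5194 ≈ +$233 billion.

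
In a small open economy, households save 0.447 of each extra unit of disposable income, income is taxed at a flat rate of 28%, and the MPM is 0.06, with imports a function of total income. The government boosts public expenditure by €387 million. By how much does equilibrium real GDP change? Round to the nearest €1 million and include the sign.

+€585 million

MPC = 1 − MPS = 1 − 0.447 = 0.553.
Expenditure multiplier = 1/(1 − c(1−t) + m) = 1/(1 − 0.553×0.72 + 0.06) = 1/0.66184 ≈ 1.511.
ΔY = k × ΔG = (+€387 million) / 0.66184 ≈ +€585 million.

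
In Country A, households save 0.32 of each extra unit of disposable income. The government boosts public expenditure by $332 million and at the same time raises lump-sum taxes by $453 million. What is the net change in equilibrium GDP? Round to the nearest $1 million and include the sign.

+$75 million

MPC = 1 − MPS = 1 − 0.32 = 0.68.
Expenditure multiplier = 1/(1 − MPC) = 1/(1 − 0.68) = 1/0.32 = 3.125.
ΔG contributes k·ΔG = (+$332 million) / 0.32 = +$1,037.5 million.
ΔT of +$453 million changes first-round spending by −c·ΔT = −$308.04 million, contributing k·(−c·ΔT) = (−$308.04 million) / 0.32 ≈ −$962.6 million.
Net ΔY = k(ΔG − c·ΔT) = (+$23.96 million) / 0.32 ≈ +$75 million.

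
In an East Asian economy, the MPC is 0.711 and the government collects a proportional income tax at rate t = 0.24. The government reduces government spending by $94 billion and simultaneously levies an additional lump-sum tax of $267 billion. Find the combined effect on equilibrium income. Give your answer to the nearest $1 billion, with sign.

−$618 billion

Expenditure multiplier = 1/(1 − c(1−t)) = 1/(1 − 0.711×0.76) = 1/0.45964 ≈ 2.176.
ΔG contributes k·ΔG = (−$94 billion) / 0.45964 ≈ −$204.5 billion.
ΔT of +$267 billion changes first-round spending by −c·ΔT = −$189.837 billion, contributing k·(−c·ΔT) = (−$189.837 billion) / 0.45964 ≈ −$413 billion.
Net ΔY = k(ΔG − c·ΔT) = (−$283.837 billion) / 0.45964 ≈ −$618 billion.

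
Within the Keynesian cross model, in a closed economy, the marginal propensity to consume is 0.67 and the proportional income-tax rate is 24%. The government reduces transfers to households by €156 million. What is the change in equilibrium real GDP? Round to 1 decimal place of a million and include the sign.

−€213.0 million

The transfer change shifts disposable income by −€156 million, so first-round consumption changes by c·ΔTR = 0.67 × (−€156 million) = −€104.52 million.
Expenditure multiplier = 1/(1 − c(1−t)) = 1/(1 − 0.67×0.76) = 1/0.4908 ≈ 2.037.
The transfer multiplier is c × k ≈ 1.365, so ΔY = k × (c·ΔTR) = (−€104.52 million) / 0.4908 ≈ −€213 million.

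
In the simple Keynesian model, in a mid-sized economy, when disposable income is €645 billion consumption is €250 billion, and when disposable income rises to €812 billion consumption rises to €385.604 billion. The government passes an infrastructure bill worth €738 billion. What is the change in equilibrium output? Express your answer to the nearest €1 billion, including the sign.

+€3,926 billion

MPC = ΔC/ΔYd = (385.604 − 250)/(812 − 645) = 135.604/167 = 0.812.
Government-spending multiplier = 1/(1 − MPC) = 1/(1 − 0.812) = 1/0.188 ≈ 5.319.
ΔY = k × ΔG = (+€738 billion) / 0.188 ≈ +€3,926 billion.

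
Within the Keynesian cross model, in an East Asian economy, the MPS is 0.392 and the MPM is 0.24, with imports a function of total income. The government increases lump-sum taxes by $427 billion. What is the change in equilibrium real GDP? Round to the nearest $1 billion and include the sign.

−$411 billion

MPC = 1 − MPS = 1 − 0.392 = 0.608.
A lump-sum tax change of +$427 billion shifts disposable income by −$427 billion; first-round consumption changes by −c × ΔT = −0.608 × (+$427 billion) = −$259.616 billion.
Expenditure multiplier = 1/(1 − c + m) = 1/(1 − 0.608 + 0.24) = 1/0.632 ≈ 1.582.
The tax multiplier is −c × k ≈ −0.962, so ΔY = k × (−c·ΔT) = (−$259.616 billion) / 0.632 ≈ −$411 billion.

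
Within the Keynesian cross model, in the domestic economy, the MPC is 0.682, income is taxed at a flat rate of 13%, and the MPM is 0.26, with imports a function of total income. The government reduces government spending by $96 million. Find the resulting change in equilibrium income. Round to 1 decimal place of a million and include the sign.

Spending multiplier = 1/(1 − c(1−t) + m) = 1/(1 − 0.682×0.87 + 0.26) = 1/0.66666 ≈ 1.5.
ΔY = k × ΔG = (−$96 million) / 0.66666 ≈ −$144 million.

−$144.0 million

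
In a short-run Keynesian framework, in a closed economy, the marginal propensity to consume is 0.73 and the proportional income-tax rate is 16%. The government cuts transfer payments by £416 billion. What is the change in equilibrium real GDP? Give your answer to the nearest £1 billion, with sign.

The transfer change shifts disposable income by −£416 billion, so first-round consumption changes by c·ΔTR = 0.73 × (−£416 billion) = −£303.68 billion.
Expenditure multiplier = 1/(1 − c(1−t)) = 1/(1 − 0.73×0.84) = 1/0.3868 ≈ 2.585.
The transfer multiplier is c × k ≈ 1.887, so ΔY = k × (c·ΔTR) = (−£303.68 billion) / 0.3868 ≈ −£785 billion.

−£785 billion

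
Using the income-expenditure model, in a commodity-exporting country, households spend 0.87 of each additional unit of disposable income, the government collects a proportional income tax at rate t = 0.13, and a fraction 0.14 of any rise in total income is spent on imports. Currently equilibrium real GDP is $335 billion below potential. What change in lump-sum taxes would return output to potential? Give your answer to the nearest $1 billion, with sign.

−$148 billion

Spending multiplier = 1/(1 − c(1−t) + m) = 1/(1 − 0.87×0.87 + 0.14) = 1/0.3831 ≈ 2.61.
Tax multiplier = −c·k = −0.87/0.3831 ≈ −2.271. Need ΔY = +$335 billion, so ΔT = ΔY/(−c·k) = −(+$335 billion) × 0.3831 / 0.87 ≈ −$148 billion.
The government should cut lump-sum taxes by $148 billion.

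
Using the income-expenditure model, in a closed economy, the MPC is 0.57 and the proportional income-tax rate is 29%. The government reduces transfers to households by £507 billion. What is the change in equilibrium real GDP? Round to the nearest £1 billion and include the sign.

The transfer change shifts disposable income by −£507 billion, so first-round consumption changes by c·ΔTR = 0.57 × (−£507 billion) = −£288.99 billion.
Expenditure multiplier = 1/(1 − c(1−t)) = 1/(1 − 0.57×0.71) = 1/0.5953 ≈ 1.68.
The transfer multiplier is c × k ≈ 0.958, so ΔY = k × (c·ΔTR) = (−£288.99 billion) / 0.5953 ≈ −£485 billion.

−£485 billion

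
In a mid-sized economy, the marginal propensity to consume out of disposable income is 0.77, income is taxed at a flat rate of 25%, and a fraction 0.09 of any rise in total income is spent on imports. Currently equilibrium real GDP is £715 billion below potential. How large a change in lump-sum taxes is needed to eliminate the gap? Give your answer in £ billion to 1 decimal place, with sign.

Spending multiplier = 1/(1 − c(1−t) + m) = 1/(1 − 0.77×0.75 + 0.09) = 1/0.5125 ≈ 1.951.
Tax multiplier = −c·k = −0.77/0.5125 ≈ −1.502. Need ΔY = +£715 billion, so ΔT = ΔY/(−c·k) = −(+£715 billion) × 0.5125 / 0.77 ≈ −£475.9 billion.
The government should cut lump-sum taxes by £475.9 billion.

−£475.9 billion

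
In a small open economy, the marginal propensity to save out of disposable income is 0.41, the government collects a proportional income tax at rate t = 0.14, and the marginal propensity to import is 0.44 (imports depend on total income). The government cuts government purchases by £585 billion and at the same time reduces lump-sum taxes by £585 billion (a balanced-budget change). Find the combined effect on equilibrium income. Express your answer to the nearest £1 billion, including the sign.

MPC = 1 − MPS = 1 − 0.41 = 0.59.
Expenditure multiplier = 1/(1 − c(1−t) + m) = 1/(1 − 0.59×0.86 + 0.44) = 1/0.9326 ≈ 1.072.
ΔG contributes k·ΔG = (−£585 billion) / 0.9326 ≈ −£627.3 billion.
ΔT of −£585 billion changes first-round spending by −c·ΔT = +£345.15 billion, contributing k·(−c·ΔT) = (+£345.15 billion) / 0.9326 ≈ +£370.1 billion.
Net ΔY = k(ΔG − c·ΔT) = (−£239.85 billion) / 0.9326 ≈ −£257 billion.

−£257 billion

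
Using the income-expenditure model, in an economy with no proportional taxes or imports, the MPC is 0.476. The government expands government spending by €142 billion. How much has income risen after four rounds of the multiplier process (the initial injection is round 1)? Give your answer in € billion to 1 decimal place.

€257.1 billion

Round 1 adds ΔG = €142 billion; each later round is MPC = 0.476 times the previous.
After 4 rounds: 142 + 67.592 + 32.173792 + 15.314724992 = ΔG·(1 − c^4)/(1 − c) = 142 × (1 − 0.051336683776)/0.524 ≈ €257.1 billion.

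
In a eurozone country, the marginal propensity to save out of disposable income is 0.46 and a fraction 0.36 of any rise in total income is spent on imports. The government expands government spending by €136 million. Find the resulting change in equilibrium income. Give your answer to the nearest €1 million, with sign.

MPC = 1 − MPS = 1 − 0.46 = 0.54.
Expenditure multiplier = 1/(1 − c + m) = 1/(1 − 0.54 + 0.36) = 1/0.82 ≈ 1.22.
ΔY = k × ΔG = (+€136 million) / 0.82 ≈ +€166 million.

+€166 million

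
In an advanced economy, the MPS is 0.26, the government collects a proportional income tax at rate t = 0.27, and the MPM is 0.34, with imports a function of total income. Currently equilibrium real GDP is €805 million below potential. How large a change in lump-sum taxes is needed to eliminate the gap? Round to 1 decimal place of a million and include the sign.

MPC = 1 − MPS = 1 − 0.26 = 0.74.
Spending multiplier = 1/(1 − c(1−t) + m) = 1/(1 − 0.74×0.73 + 0.34) = 1/0.7998 ≈ 1.25.
Tax multiplier = −c·k = −0.74/0.7998 ≈ −0.925. Need ΔY = +€805 million, so ΔT = ΔY/(−c·k) = −(+€805 million) × 0.7998 / 0.74 ≈ −€870.1 million.
The government should cut lump-sum taxes by €870.1 million.

−€870.1 million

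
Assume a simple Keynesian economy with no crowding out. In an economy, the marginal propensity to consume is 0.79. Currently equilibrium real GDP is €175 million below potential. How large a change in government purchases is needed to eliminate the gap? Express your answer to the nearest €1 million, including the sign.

Spending multiplier = 1/(1 − MPC) = 1/(1 − 0.79) = 1/0.21 ≈ 4.762.
Need ΔY = +€175 million, so ΔG = ΔY/k = (+€175 million) × 0.21 ≈ +€37 million.
The government should increase government purchases by €37 million.

+€37 million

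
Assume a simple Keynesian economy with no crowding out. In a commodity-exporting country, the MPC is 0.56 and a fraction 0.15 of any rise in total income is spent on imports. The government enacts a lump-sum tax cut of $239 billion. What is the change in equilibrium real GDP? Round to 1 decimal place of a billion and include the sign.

A lump-sum tax change of −$239 billion shifts disposable income by +$239 billion; first-round consumption changes by −c × ΔT = −0.56 × (−$239 billion) = +$133.84 billion.
Expenditure multiplier = 1/(1 − c + m) = 1/(1 − 0.56 + 0.15) = 1/0.59 ≈ 1.695.
The tax multiplier is −c × k ≈ −0.949, so ΔY = k × (−c·ΔT) = (+$133.84 billion) / 0.59 ≈ +$226.8 billion.

+$226.8 billion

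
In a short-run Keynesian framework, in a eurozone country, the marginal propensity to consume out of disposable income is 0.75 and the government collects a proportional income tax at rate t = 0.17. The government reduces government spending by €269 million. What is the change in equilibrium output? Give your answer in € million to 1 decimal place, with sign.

−€712.6 million

Government-spending multiplier = 1/(1 − c(1−t)) = 1/(1 − 0.75×0.83) = 1/0.3775 ≈ 2.649.
ΔY = k × ΔG = (−€269 million) / 0.3775 ≈ −€712.6 million.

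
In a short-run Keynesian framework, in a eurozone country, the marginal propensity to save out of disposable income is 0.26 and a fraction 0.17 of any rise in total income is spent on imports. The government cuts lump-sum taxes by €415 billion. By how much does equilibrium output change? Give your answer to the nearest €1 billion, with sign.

+€714 billion

MPC = 1 − MPS = 1 − 0.26 = 0.74.
A lump-sum tax change of −€415 billion shifts disposable income by +€415 billion; first-round consumption changes by −c × ΔT = −0.74 × (−€415 billion) = +€307.1 billion.
Expenditure multiplier = 1/(1 − c + m) = 1/(1 − 0.74 + 0.17) = 1/0.43 ≈ 2.326.
The tax multiplier is −c × k ≈ −1.721, so ΔY = k × (−c·ΔT) = (+€307.1 billion) / 0.43 ≈ +€714 billion.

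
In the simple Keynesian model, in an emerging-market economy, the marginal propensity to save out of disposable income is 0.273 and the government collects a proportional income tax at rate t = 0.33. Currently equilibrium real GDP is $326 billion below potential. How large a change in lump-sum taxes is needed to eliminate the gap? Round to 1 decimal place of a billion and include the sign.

MPC = 1 − MPS = 1 − 0.273 = 0.727.
Spending multiplier = 1/(1 − c(1−t)) = 1/(1 − 0.727×0.67) = 1/0.51291 ≈ 1.95.
Tax multiplier = −c·k = −0.727/0.51291 ≈ −1.417. Need ΔY = +$326 billion, so ΔT = ΔY/(−c·k) = −(+$326 billion) × 0.51291 / 0.727 ≈ −$230 billion.
The government should cut lump-sum taxes by $230 billion.

−$230.0 billion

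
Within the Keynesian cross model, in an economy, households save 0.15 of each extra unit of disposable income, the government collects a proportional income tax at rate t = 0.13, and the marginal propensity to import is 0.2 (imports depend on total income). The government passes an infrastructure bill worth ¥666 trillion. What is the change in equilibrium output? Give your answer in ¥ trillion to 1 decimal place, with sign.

MPC = 1 − MPS = 1 − 0.15 = 0.85.
Government-spending multiplier = 1/(1 − c(1−t) + m) = 1/(1 − 0.85×0.87 + 0.2) = 1/0.4605 ≈ 2.172.
ΔY = k × ΔG = (+¥666 trillion) / 0.4605 ≈ +¥1,446.3 trillion.

+¥1,446.3 trillion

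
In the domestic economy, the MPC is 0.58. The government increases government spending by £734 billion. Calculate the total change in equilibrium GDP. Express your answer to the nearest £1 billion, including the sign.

+£1,748 billion

Government-spending multiplier = 1/(1 − MPC) = 1/(1 − 0.58) = 1/0.42 ≈ 2.381.
ΔY = k × ΔG = (+£734 billion) / 0.42 ≈ +£1,748 billion.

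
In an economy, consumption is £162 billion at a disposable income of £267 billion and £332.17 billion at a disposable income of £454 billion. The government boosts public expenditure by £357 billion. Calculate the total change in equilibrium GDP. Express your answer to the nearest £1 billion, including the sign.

+£3,967 billion

MPC = ΔC/ΔYd = (332.17 − 162)/(454 − 267) = 170.17/187 = 0.91.
Government-spending multiplier = 1/(1 − MPC) = 1/(1 − 0.91) = 1/0.09 ≈ 11.111.
ΔY = k × ΔG = (+£357 billion) / 0.09 ≈ +£3,967 billion.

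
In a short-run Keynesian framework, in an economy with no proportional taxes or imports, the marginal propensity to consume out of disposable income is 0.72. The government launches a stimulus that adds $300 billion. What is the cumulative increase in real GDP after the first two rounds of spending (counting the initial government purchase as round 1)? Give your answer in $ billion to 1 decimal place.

Round 1 adds ΔG = $300 billion; each later round is MPC = 0.72 times the previous.
After 2 rounds: 300 + 216 = ΔG·(1 − c^2)/(1 − c) = 300 × (1 − 0.5184)/0.28 = $516 billion.

$516.0 billion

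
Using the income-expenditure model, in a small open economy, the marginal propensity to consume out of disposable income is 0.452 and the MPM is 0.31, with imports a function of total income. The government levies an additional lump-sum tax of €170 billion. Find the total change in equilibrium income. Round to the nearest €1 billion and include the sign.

−€90 billion

A lump-sum tax change of +€170 billion shifts disposable income by −€170 billion; first-round consumption changes by −c × ΔT = −0.452 × (+€170 billion) = −€76.84 billion.
Expenditure multiplier = 1/(1 − c + m) = 1/(1 − 0.452 + 0.31) = 1/0.858 ≈ 1.166.
The tax multiplier is −c × k ≈ −0.527, so ΔY = k × (−c·ΔT) = (−€76.84 billion) / 0.858 ≈ −€90 billion.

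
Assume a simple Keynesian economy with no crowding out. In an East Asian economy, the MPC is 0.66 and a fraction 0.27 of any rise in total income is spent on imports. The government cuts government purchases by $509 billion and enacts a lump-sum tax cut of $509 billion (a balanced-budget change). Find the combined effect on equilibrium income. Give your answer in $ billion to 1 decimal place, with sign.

−$283.7 billion

Expenditure multiplier = 1/(1 − c + m) = 1/(1 − 0.66 + 0.27) = 1/0.61 ≈ 1.639.
ΔG contributes k·ΔG = (−$509 billion) / 0.61 ≈ −$834.4 billion.
ΔT of −$509 billion changes first-round spending by −c·ΔT = +$335.94 billion, contributing k·(−c·ΔT) = (+$335.94 billion) / 0.61 ≈ +$550.7 billion.
Net ΔY = k(ΔG − c·ΔT) = (−$173.06 billion) / 0.61 ≈ −$283.7 billion.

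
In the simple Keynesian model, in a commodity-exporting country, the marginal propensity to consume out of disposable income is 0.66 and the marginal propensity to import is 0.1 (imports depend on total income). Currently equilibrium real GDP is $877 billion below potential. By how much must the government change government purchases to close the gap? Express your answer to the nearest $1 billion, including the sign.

Spending multiplier = 1/(1 − c + m) = 1/(1 − 0.66 + 0.1) = 1/0.44 ≈ 2.273.
Need ΔY = +$877 billion, so ΔG = ΔY/k = (+$877 billion) × 0.44 ≈ +$386 billion.
The government should increase government purchases by $386 billion.

+$386 billion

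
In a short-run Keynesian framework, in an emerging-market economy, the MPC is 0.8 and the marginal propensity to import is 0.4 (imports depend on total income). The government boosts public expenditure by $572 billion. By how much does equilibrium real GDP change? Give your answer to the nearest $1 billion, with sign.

+$953 billion

Government-spending multiplier = 1/(1 − c + m) = 1/(1 − 0.8 + 0.4) = 1/0.6 ≈ 1.667.
ΔY = k × ΔG = (+$572 billion) / 0.6 ≈ +$953 billion.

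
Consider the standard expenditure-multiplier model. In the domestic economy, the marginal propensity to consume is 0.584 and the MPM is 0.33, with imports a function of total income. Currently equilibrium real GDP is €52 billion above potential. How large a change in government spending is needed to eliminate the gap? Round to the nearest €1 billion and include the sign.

Spending multiplier = 1/(1 − c + m) = 1/(1 − 0.584 + 0.33) = 1/0.746 ≈ 1.34.
Need ΔY = −€52 billion, so ΔG = ΔY/k = (−€52 billion) × 0.746 ≈ −€39 billion.
The government should cut government spending by €39 billion.

−€39 billion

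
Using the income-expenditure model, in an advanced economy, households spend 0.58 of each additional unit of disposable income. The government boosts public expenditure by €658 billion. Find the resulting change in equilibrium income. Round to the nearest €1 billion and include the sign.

+€1,567 billion

Expenditure multiplier = 1/(1 − MPC) = 1/(1 − 0.58) = 1/0.42 ≈ 2.381.
ΔY = k × ΔG = (+€658 billion) / 0.42 ≈ +€1,567 billion.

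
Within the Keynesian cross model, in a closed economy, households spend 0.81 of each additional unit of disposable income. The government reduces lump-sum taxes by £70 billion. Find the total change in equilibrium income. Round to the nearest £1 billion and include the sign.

A lump-sum tax change of −£70 billion shifts disposable income by +£70 billion; first-round consumption changes by −c × ΔT = −0.81 × (−£70 billion) = +£56.7 billion.
Expenditure multiplier = 1/(1 − MPC) = 1/(1 − 0.81) = 1/0.19 ≈ 5.263.
The tax multiplier is −c × k ≈ −4.263, so ΔY = k × (−c·ΔT) = (+£56.7 billion) / 0.19 ≈ +£298 billion.

+£298 billion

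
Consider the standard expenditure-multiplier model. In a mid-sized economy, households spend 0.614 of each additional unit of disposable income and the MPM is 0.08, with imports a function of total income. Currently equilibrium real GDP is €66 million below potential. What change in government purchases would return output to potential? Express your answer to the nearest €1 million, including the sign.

+€31 million

Spending multiplier = 1/(1 − c + m) = 1/(1 − 0.614 + 0.08) = 1/0.466 ≈ 2.146.
Need ΔY = +€66 million, so ΔG = ΔY/k = (+€66 million) × 0.466 ≈ +€31 million.
The government should increase government purchases by €31 million.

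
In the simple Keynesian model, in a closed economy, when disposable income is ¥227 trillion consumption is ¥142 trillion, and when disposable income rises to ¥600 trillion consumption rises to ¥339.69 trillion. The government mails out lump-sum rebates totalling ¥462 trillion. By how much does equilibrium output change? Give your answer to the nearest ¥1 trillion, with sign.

MPC = ΔC/ΔYd = (339.69 − 142)/(600 − 227) = 197.69/373 = 0.53.
A lump-sum tax change of −¥462 trillion shifts disposable income by +¥462 trillion; first-round consumption changes by −c × ΔT = −0.53 × (−¥462 trillion) = +¥244.86 trillion.
Expenditure multiplier = 1/(1 − MPC) = 1/(1 − 0.53) = 1/0.47 ≈ 2.128.
The tax multiplier is −c × k ≈ −1.128, so ΔY = k × (−c·ΔT) = (+¥244.86 trillion) / 0.47 ≈ +¥521 trillion.

+¥521 trillion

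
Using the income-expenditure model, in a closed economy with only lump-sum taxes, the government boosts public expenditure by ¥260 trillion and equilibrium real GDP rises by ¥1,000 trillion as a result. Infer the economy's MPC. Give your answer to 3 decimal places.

Implied spending multiplier k = ΔY/ΔG = 1,000/260 ≈ 3.8462.
Since k = 1/(1 − MPC), MPC = 1 − 1/k = 1 − ΔG/ΔY = 1 − 260/1,000 = 0.740.

0.740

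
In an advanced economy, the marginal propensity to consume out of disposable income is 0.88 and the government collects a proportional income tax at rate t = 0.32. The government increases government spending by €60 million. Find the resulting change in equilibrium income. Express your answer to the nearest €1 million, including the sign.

Government-spending multiplier = 1/(1 − c(1−t)) = 1/(1 − 0.88×0.68) = 1/0.4016 ≈ 2.49.
ΔY = k × ΔG = (+€60 million) / 0.4016 ≈ +€149 million.

+€149 million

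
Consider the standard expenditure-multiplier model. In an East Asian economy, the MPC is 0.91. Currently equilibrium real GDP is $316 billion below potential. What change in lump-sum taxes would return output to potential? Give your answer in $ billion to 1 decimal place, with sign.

Spending multiplier = 1/(1 − MPC) = 1/(1 − 0.91) = 1/0.09 ≈ 11.111.
Tax multiplier = −c·k = −0.91/0.09 ≈ −10.111. Need ΔY = +$316 billion, so ΔT = ΔY/(−c·k) = −(+$316 billion) × 0.09 / 0.91 ≈ −$31.3 billion.
The government should cut lump-sum taxes by $31.3 billion.

−$31.3 billion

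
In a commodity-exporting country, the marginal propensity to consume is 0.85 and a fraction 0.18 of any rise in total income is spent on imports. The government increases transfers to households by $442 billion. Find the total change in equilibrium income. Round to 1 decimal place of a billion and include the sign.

The transfer change shifts disposable income by +$442 billion, so first-round consumption changes by c·ΔTR = 0.85 × (+$442 billion) = +$375.7 billion.
Expenditure multiplier = 1/(1 − c + m) = 1/(1 − 0.85 + 0.18) = 1/0.33 ≈ 3.03.
The transfer multiplier is c × k ≈ 2.576, so ΔY = k × (c·ΔTR) = (+$375.7 billion) / 0.33 ≈ +$1,138.5 billion.

+$1,138.5 billion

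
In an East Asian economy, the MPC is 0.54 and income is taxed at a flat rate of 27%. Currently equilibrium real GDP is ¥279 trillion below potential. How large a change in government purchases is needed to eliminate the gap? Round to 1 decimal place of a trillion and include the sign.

Spending multiplier = 1/(1 − c(1−t)) = 1/(1 − 0.54×0.73) = 1/0.6058 ≈ 1.651.
Need ΔY = +¥279 trillion, so ΔG = ΔY/k = (+¥279 trillion) × 0.6058 ≈ +¥169 trillion.
The government should increase government purchases by ¥169 trillion.

+¥169.0 trillion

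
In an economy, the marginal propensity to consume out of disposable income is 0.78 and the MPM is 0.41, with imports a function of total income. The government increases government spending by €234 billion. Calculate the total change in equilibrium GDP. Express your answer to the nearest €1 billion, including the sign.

+€371 billion

Expenditure multiplier = 1/(1 − c + m) = 1/(1 − 0.78 + 0.41) = 1/0.63 ≈ 1.587.
ΔY = k × ΔG = (+€234 billion) / 0.63 ≈ +€371 billion.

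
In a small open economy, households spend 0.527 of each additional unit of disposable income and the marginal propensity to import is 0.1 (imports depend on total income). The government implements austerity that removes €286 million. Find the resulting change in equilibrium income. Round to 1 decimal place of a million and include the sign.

Spending multiplier = 1/(1 − c + m) = 1/(1 − 0.527 + 0.1) = 1/0.573 ≈ 1.745.
ΔY = k × ΔG = (−€286 million) / 0.573 ≈ −€499.1 million.

−€499.1 million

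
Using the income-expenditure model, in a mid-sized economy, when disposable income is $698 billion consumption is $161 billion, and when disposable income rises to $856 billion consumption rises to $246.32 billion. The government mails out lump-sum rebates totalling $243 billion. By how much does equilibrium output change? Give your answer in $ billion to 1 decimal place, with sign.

+$285.3 billion

MPC = ΔC/ΔYd = (246.32 − 161)/(856 − 698) = 85.32/158 = 0.54.
A lump-sum tax change of −$243 billion shifts disposable income by +$243 billion; first-round consumption changes by −c × ΔT = −0.54 × (−$243 billion) = +$131.22 billion.
Expenditure multiplier = 1/(1 − MPC) = 1/(1 − 0.54) = 1/0.46 ≈ 2.174.
The tax multiplier is −c × k ≈ −1.174, so ΔY = k × (−c·ΔT) = (+$131.22 billion) / 0.46 ≈ +$285.3 billion.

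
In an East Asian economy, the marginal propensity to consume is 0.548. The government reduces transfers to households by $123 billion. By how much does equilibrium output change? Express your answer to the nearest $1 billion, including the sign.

The transfer change shifts disposable income by −$123 billion, so first-round consumption changes by c·ΔTR = 0.548 × (−$123 billion) = −$67.404 billion.
Expenditure multiplier = 1/(1 − MPC) = 1/(1 − 0.548) = 1/0.452 ≈ 2.212.
The transfer multiplier is c × k ≈ 1.212, so ΔY = k × (c·ΔTR) = (−$67.404 billion) / 0.452 ≈ −$149 billion.

−$149 billion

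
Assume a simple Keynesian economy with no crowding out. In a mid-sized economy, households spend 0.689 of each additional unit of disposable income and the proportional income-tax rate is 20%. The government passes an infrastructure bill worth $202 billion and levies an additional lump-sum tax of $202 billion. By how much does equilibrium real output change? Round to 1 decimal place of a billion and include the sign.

+$140.0 billion

Expenditure multiplier = 1/(1 − c(1−t)) = 1/(1 − 0.689×0.8) = 1/0.4488 ≈ 2.228.
ΔG contributes k·ΔG = (+$202 billion) / 0.4488 ≈ +$450.1 billion.
ΔT of +$202 billion changes first-round spending by −c·ΔT = −$139.178 billion, contributing k·(−c·ΔT) = (−$139.178 billion) / 0.4488 ≈ −$310.1 billion.
Net ΔY = k(ΔG − c·ΔT) = (+$62.822 billion) / 0.4488 ≈ +$140 billion.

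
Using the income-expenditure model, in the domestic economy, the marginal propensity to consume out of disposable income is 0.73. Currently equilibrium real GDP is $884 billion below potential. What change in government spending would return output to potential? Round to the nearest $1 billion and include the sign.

Spending multiplier = 1/(1 − MPC) = 1/(1 − 0.73) = 1/0.27 ≈ 3.704.
Need ΔY = +$884 billion, so ΔG = ΔY/k = (+$884 billion) × 0.27 ≈ +$239 billion.
The government should increase government spending by $239 billion.

+$239 billion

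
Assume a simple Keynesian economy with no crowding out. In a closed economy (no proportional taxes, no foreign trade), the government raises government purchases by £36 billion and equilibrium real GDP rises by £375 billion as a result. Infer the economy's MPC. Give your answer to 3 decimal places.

Implied spending multiplier k = ΔY/ΔG = 375/36 ≈ 10.4167.
Since k = 1/(1 − MPC), MPC = 1 − 1/k = 1 − ΔG/ΔY = 1 − 36/375 = 0.904.

0.904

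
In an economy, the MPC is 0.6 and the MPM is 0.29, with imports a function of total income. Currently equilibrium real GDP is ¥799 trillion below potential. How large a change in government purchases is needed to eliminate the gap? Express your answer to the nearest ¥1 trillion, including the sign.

Spending multiplier = 1/(1 − c + m) = 1/(1 − 0.6 + 0.29) = 1/0.69 ≈ 1.449.
Need ΔY = +¥799 trillion, so ΔG = ΔY/k = (+¥799 trillion) × 0.69 ≈ +¥551 trillion.
The government should increase government purchases by ¥551 trillion.

+¥551 trillion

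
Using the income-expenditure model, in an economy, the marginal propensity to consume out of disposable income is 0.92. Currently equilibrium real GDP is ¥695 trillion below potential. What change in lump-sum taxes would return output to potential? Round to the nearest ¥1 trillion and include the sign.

−¥60 trillion

Spending multiplier = 1/(1 − MPC) = 1/(1 − 0.92) = 1/0.08 = 12.5.
Tax multiplier = −c·k = −0.92/0.08 = −11.5. Need ΔY = +¥695 trillion, so ΔT = ΔY/(−c·k) = −(+¥695 trillion) × 0.08 / 0.92 ≈ −¥60 trillion.
The government should cut lump-sum taxes by ¥60 trillion.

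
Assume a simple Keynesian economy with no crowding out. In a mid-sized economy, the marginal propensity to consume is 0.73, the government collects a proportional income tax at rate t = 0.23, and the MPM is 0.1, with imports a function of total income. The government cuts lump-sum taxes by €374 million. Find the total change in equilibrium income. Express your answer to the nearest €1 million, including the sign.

A lump-sum tax change of −€374 million shifts disposable income by +€374 million; first-round consumption changes by −c × ΔT = −0.73 × (−€374 million) = +€273.02 million.
Expenditure multiplier = 1/(1 − c(1−t) + m) = 1/(1 − 0.73×0.77 + 0.1) = 1/0.5379 ≈ 1.859.
The tax multiplier is −c × k ≈ −1.357, so ΔY = k × (−c·ΔT) = (+€273.02 million) / 0.5379 ≈ +€508 million.

+€508 million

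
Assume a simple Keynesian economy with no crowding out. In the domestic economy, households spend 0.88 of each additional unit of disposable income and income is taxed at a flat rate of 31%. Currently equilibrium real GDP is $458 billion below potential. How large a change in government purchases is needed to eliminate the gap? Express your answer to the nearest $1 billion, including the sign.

Spending multiplier = 1/(1 − c(1−t)) = 1/(1 − 0.88×0.69) = 1/0.3928 ≈ 2.546.
Need ΔY = +$458 billion, so ΔG = ΔY/k = (+$458 billion) × 0.3928 ≈ +$180 billion.
The government should increase government purchases by $180 billion.

+$180 billion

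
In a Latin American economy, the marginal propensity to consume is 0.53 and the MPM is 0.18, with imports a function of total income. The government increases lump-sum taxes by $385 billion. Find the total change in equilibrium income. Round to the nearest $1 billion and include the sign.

−$314 billion

A lump-sum tax change of +$385 billion shifts disposable income by −$385 billion; first-round consumption changes by −c × ΔT = −0.53 × (+$385 billion) = −$204.05 billion.
Expenditure multiplier = 1/(1 − c + m) = 1/(1 − 0.53 + 0.18) = 1/0.65 ≈ 1.538.
The tax multiplier is −c × k ≈ −0.815, so ΔY = k × (−c·ΔT) = (−$204.05 billion) / 0.65 ≈ −$314 billion.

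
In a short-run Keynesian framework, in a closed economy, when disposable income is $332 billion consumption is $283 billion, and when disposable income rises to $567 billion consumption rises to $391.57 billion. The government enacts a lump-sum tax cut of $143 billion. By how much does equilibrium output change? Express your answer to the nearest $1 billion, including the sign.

MPC = ΔC/ΔYd = (391.57 − 283)/(567 − 332) = 108.57/235 = 0.462.
A lump-sum tax change of −$143 billion shifts disposable income by +$143 billion; first-round consumption changes by −c × ΔT = −0.462 × (−$143 billion) = +$66.066 billion.
Expenditure multiplier = 1/(1 − MPC) = 1/(1 − 0.462) = 1/0.538 ≈ 1.859.
The tax multiplier is −c × k ≈ −0.859, so ΔY = k × (−c·ΔT) = (+$66.066 billion) / 0.538 ≈ +$123 billion.

+$123 billion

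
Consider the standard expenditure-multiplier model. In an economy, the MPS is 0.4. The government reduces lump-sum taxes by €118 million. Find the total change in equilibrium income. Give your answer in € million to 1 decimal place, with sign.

+€177.0 million

MPC = 1 − MPS = 1 − 0.4 = 0.6.
A lump-sum tax change of −€118 million shifts disposable income by +€118 million; first-round consumption changes by −c × ΔT = −0.6 × (−€118 million) = +€70.8 million.
Expenditure multiplier = 1/(1 − MPC) = 1/(1 − 0.6) = 1/0.4 = 2.5.
The tax multiplier is −c × k = −1.5, so ΔY = k × (−c·ΔT) = (+€70.8 million) / 0.4 = +€177 million.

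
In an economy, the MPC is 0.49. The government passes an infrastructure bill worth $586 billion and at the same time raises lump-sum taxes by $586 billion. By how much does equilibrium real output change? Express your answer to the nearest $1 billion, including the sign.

+$586 billion

Expenditure multiplier = 1/(1 − MPC) = 1/(1 − 0.49) = 1/0.51 ≈ 1.961.
ΔG contributes k·ΔG = (+$586 billion) / 0.51 ≈ +$1,149 billion.
ΔT of +$586 billion changes first-round spending by −c·ΔT = −$287.14 billion, contributing k·(−c·ΔT) = (−$287.14 billion) / 0.51 ≈ −$563 billion.
With ΔG = ΔT and no other leakages, the balanced-budget multiplier is 1, so ΔY = ΔG = +$586 billion.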